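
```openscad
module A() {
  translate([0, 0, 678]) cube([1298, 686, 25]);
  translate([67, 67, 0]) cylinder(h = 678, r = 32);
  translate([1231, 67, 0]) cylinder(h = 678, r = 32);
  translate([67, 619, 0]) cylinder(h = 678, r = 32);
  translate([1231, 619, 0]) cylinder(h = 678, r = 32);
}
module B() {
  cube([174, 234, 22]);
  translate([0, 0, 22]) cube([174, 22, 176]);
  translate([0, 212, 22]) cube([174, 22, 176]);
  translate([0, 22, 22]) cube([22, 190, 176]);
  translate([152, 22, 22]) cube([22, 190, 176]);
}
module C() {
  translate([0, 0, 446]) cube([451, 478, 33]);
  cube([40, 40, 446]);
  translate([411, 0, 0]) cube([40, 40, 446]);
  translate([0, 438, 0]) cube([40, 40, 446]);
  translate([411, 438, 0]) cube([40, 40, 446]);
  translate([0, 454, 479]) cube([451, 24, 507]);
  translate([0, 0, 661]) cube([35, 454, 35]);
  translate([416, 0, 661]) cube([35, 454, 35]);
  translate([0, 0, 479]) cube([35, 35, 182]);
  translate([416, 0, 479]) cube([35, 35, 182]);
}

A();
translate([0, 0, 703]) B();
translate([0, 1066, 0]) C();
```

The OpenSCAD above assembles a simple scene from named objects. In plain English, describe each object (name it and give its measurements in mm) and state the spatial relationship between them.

A is a table with a 1298×686 mm rectangular top, 25 mm thick, top surface at z = 703 mm, supported by four round legs of 64 mm diameter, each leg's bounding box inset 35 mm from the nearest pair of top edges, running from the floor.

B is an open-topped rectangular box: outside dimensions 174×234×198 mm, with a uniform wall and base thickness of 22 mm. The base is a full 174×234 slab on the floor; four walls sit on top of the base. The front and back walls (the −y and +y sides) span the full width; the two side walls fit between them.

C is a chair: 451×478 mm seat, 33 mm thick, top at z = 479 mm, on four 40 mm square corner legs flush with the seat edges. A 24 mm thick backrest slab spans the full seat width, extending 507 mm above the seat top, its back face flush with the seat's +y edge. Two armrests of 35×35 mm section run along each side from the seat's front edge to the front of the backrest, top faces 217 mm above the seat top and outer faces flush with the seat's x-edges; a 35×35 mm post under the front of each armrest stands on the seat at the front corner.

The open box is on top of the table. The chair is on the floor beside the table on its +y side.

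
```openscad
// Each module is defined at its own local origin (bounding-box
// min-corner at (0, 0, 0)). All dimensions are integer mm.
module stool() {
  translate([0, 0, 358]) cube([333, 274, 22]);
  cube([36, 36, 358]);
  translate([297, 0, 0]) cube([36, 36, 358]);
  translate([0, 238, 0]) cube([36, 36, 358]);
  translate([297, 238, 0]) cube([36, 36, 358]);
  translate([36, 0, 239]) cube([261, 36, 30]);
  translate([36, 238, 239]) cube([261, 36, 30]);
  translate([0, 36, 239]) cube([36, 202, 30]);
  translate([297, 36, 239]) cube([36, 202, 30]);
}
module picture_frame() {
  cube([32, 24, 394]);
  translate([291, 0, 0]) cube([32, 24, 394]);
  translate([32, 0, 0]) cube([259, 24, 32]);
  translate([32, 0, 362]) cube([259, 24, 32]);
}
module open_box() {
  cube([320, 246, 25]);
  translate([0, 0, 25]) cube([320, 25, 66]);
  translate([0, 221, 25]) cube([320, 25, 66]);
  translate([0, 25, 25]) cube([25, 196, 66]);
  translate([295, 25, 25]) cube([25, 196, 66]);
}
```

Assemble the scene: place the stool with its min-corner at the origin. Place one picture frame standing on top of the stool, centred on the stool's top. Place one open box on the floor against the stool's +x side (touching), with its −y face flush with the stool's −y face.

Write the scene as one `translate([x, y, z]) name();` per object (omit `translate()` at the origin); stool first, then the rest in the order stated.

stool();
translate([5, 125, 380]) picture_frame();
translate([333, 0, 0]) open_box();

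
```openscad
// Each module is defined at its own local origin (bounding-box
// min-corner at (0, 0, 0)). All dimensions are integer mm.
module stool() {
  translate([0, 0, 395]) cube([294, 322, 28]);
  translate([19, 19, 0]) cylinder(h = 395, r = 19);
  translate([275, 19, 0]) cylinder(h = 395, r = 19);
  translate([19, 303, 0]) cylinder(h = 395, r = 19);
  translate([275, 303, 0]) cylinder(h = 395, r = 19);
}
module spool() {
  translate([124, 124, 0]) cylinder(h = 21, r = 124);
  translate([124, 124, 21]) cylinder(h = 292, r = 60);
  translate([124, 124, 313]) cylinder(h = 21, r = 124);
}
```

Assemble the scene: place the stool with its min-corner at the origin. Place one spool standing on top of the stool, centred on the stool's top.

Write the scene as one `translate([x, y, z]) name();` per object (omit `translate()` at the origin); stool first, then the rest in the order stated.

stool();
translate([23, 37, 423]) spool();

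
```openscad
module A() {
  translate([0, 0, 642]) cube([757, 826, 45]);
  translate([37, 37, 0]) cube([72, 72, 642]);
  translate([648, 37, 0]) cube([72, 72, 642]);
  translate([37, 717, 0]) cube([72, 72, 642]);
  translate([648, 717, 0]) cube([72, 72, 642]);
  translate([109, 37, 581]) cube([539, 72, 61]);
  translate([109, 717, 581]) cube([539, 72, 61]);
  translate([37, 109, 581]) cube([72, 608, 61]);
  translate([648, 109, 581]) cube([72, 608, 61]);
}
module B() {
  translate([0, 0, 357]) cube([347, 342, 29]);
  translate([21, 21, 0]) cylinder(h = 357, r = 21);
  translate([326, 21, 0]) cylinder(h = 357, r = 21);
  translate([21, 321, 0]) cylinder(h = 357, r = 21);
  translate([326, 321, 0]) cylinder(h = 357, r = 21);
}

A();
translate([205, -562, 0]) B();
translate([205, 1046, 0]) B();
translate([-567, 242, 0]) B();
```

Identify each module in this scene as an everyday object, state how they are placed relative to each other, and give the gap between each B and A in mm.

Each stool's nearest face is 220 mm from the table's bounding box.

A is a table. B is a stool. Three stools sit around the table at the −y, +y, −x sides. The gap between each stool and the table is 220 mm.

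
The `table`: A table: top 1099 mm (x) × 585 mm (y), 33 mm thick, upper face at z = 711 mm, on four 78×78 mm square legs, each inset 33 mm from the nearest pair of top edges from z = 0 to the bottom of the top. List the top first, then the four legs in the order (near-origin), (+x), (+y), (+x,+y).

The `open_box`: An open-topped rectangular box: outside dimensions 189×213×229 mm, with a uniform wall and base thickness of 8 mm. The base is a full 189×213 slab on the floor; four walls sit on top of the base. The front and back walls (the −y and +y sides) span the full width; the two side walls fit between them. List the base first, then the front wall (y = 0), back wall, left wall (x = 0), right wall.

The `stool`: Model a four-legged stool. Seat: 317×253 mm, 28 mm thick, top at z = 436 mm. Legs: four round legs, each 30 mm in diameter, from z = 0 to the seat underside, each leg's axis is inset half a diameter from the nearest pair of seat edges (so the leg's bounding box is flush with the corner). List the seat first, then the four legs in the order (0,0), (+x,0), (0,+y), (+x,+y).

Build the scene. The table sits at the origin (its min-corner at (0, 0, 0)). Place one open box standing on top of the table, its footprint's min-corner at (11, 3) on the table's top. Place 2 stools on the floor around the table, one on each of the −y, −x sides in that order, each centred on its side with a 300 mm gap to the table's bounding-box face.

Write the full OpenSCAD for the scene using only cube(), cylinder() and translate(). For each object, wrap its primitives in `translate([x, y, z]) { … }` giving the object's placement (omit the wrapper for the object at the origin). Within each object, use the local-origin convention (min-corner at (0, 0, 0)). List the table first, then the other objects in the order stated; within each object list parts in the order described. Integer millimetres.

translate([0, 0, 678]) cube([1099, 585, 33]);
translate([33, 33, 0]) cube([78, 78, 678]);
translate([988, 33, 0]) cube([78, 78, 678]);
translate([33, 474, 0]) cube([78, 78, 678]);
translate([988, 474, 0]) cube([78, 78, 678]);
translate([11, 3, 711]) {
  cube([189, 213, 8]);
  translate([0, 0, 8]) cube([189, 8, 221]);
  translate([0, 205, 8]) cube([189, 8, 221]);
  translate([0, 8, 8]) cube([8, 197, 221]);
  translate([181, 8, 8]) cube([8, 197, 221]);
}
translate([391, -553, 0]) {
  translate([0, 0, 408]) cube([317, 253, 28]);
  translate([15, 15, 0]) cylinder(h = 408, r = 15);
  translate([302, 15, 0]) cylinder(h = 408, r = 15);
  translate([15, 238, 0]) cylinder(h = 408, r = 15);
  translate([302, 238, 0]) cylinder(h = 408, r = 15);
}
translate([-617, 166, 0]) {
  translate([0, 0, 408]) cube([317, 253, 28]);
  translate([15, 15, 0]) cylinder(h = 408, r = 15);
  translate([302, 15, 0]) cylinder(h = 408, r = 15);
  translate([15, 238, 0]) cylinder(h = 408, r = 15);
  translate([302, 238, 0]) cylinder(h = 408, r = 15);
}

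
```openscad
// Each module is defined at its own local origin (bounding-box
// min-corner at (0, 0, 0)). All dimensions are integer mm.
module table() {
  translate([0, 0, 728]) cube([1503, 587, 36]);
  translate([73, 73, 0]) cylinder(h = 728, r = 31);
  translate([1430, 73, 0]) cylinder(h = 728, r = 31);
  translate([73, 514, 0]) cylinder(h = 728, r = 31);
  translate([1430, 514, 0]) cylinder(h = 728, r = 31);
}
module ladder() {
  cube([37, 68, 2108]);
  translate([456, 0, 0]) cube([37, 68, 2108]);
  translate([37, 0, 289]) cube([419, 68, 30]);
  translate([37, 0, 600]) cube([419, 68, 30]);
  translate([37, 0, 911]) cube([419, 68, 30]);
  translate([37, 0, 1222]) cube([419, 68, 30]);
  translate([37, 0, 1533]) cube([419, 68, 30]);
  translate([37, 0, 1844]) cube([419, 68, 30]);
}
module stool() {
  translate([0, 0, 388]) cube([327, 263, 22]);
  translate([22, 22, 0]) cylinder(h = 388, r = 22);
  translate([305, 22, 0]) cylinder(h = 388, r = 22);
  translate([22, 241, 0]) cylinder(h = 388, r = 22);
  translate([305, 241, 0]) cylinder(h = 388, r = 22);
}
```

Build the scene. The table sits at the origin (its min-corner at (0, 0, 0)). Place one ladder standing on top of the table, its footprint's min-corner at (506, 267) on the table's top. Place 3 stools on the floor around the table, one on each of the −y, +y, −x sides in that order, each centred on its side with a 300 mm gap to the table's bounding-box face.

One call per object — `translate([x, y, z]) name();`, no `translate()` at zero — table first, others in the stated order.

table();
translate([506, 267, 764]) ladder();
translate([588, -563, 0]) stool();
translate([588, 887, 0]) stool();
translate([-627, 162, 0]) stool();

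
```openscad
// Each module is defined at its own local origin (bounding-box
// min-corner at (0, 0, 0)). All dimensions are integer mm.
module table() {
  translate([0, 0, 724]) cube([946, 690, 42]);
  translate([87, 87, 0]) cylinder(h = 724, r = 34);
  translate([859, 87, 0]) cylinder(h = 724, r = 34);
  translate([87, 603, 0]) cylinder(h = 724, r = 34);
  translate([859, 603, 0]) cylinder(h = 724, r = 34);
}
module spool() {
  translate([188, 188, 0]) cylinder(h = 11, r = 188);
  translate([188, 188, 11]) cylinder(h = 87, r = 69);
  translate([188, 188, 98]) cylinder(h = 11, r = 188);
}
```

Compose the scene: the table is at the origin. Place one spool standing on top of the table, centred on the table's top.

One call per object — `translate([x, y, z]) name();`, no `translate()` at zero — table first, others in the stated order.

table();
translate([285, 157, 766]) spool();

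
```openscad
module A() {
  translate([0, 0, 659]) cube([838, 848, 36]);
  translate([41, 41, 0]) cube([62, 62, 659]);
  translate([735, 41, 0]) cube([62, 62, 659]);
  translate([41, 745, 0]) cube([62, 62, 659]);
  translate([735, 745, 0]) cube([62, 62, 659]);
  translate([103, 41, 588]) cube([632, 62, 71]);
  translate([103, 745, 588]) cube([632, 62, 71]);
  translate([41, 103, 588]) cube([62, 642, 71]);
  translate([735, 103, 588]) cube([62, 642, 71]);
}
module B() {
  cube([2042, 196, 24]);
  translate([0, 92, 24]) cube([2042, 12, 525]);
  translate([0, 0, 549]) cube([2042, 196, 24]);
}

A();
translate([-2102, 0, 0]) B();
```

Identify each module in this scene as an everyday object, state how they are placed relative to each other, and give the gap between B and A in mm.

The I-beam's nearest face is 60 mm from the table's −x face.

A is a table. B is an I-beam. The I-beam is on the floor beside the table on its −x side. The gap between the I-beam and the table is 60 mm.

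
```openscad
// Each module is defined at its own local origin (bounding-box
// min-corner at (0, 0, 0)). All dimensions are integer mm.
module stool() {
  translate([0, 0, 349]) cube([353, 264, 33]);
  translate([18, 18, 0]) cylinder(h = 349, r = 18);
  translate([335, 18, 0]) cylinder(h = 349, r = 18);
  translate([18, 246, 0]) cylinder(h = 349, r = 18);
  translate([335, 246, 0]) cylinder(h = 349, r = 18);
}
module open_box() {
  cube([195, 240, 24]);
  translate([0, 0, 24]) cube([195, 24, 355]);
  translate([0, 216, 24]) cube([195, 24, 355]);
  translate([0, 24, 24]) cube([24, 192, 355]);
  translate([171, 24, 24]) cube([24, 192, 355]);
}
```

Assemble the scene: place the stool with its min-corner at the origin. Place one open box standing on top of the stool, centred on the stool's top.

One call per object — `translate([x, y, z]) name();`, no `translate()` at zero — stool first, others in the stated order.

stool();
translate([79, 12, 382]) open_box();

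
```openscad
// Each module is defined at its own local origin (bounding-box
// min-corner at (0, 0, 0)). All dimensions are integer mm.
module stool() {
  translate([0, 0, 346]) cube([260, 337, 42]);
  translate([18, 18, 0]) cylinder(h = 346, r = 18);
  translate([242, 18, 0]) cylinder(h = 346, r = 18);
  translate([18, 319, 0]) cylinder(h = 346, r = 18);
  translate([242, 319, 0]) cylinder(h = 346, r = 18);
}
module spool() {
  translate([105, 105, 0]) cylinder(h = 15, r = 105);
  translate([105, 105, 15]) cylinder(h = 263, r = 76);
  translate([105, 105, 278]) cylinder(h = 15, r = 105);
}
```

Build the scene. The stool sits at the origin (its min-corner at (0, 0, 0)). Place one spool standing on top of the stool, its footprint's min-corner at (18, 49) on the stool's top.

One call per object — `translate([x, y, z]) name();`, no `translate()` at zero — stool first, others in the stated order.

stool();
translate([18, 49, 388]) spool();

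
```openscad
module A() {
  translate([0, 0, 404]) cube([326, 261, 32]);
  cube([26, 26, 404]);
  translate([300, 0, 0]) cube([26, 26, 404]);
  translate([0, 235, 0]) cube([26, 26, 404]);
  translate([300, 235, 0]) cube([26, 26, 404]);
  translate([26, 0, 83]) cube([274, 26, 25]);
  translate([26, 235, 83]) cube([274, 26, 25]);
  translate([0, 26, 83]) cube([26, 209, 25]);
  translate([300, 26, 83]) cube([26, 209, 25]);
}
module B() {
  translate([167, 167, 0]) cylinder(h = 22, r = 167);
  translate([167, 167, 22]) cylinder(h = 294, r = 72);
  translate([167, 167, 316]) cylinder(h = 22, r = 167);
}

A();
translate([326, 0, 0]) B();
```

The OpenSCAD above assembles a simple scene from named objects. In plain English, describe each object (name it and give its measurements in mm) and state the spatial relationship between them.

A is a four-legged stool. The seat is 326×261 mm, 32 mm thick, top at z = 436 mm. It stands on four square legs, each 26×26 mm in cross-section, from z = 0 to the seat underside, each flush with a corner of the seat. Four stretchers, 26 mm wide and 25 mm tall, connect adjacent legs with their undersides at z = 83 mm, each running between the inner faces of the legs it joins and aligned with the legs' outer faces on the other axis.

B is a spool: two coaxial disc flanges of radius 167 mm and thickness 22 mm, joined by a core cylinder of radius 72 mm and height 294 mm. The lower flange rests on z = 0 and the three cylinders share a vertical axis.

The spool is against the stool's +x side, with their −y faces flush.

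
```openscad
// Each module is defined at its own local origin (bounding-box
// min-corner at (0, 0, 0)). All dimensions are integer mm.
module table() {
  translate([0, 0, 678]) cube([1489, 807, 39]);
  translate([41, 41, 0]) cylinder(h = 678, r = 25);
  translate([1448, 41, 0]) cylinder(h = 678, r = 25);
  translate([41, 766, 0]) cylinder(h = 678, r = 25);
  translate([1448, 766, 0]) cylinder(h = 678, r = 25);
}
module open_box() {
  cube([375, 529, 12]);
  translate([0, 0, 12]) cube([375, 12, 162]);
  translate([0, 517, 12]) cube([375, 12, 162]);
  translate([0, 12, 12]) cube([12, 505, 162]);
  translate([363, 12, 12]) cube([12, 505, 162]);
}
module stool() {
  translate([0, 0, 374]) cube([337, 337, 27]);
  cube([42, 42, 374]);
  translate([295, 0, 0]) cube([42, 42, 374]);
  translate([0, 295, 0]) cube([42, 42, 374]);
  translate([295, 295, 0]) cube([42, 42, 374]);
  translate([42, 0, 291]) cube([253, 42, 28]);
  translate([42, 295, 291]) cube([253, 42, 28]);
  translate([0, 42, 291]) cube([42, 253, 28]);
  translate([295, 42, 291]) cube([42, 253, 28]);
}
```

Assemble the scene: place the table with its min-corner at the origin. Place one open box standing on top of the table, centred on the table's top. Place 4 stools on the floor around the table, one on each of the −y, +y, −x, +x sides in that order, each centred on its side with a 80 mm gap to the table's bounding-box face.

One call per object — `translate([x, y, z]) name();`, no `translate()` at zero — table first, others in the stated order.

table();
translate([557, 139, 717]) open_box();
translate([576, -417, 0]) stool();
translate([576, 887, 0]) stool();
translate([-417, 235, 0]) stool();
translate([1569, 235, 0]) stool();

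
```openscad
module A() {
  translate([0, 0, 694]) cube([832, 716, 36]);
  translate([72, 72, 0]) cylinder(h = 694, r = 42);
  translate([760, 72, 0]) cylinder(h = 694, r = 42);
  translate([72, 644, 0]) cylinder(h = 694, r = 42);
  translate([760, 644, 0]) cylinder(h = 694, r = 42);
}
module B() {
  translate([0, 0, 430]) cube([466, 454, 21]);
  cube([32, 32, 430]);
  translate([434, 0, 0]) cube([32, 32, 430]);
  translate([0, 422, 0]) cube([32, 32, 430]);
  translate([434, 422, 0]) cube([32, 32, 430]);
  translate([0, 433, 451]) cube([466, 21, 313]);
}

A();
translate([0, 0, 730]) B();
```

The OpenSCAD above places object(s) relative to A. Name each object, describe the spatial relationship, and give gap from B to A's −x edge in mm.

A is a table. B is a chair. The chair is on top of the table. The gap from the chair to the table's −x edge is 0 mm.

The chair's min-x is at 0; the table's min-x is 0; gap = 0 mm.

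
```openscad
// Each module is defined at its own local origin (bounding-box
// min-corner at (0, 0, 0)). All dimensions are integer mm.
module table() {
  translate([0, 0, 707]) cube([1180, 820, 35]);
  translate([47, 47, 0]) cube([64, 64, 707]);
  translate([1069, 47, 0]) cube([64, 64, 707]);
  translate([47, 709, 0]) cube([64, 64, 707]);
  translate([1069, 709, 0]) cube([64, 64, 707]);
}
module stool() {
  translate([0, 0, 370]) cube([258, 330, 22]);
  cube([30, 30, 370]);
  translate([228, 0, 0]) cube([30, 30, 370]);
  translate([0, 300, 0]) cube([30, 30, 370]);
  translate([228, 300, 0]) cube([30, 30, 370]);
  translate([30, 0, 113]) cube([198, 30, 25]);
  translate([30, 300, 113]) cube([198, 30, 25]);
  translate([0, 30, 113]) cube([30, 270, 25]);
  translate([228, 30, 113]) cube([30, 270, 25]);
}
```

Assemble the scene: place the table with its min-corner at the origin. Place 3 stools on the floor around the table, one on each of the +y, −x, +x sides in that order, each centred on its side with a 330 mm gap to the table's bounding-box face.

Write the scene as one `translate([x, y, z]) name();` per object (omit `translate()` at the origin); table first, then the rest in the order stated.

table();
translate([461, 1150, 0]) stool();
translate([-588, 245, 0]) stool();
translate([1510, 245, 0]) stool();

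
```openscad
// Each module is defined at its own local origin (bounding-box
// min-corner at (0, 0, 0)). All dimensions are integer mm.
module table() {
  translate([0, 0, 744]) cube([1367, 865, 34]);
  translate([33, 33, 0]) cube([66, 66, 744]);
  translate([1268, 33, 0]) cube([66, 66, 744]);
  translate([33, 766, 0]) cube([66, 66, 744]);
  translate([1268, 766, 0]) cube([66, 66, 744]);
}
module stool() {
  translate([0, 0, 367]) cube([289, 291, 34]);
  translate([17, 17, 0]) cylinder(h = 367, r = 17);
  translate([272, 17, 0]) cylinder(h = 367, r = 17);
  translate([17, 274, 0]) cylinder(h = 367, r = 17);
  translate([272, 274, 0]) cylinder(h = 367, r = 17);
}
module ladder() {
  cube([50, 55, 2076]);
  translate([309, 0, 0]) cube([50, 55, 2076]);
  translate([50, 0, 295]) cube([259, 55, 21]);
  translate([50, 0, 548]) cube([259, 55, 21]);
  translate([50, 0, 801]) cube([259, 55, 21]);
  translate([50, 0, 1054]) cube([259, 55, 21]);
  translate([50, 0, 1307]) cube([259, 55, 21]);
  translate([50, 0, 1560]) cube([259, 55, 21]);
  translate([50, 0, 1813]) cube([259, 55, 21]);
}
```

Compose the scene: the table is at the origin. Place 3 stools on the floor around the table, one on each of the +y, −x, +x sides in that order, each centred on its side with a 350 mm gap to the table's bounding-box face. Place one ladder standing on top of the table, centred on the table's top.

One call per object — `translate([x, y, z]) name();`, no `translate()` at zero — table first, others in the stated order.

table();
translate([539, 1215, 0]) stool();
translate([-639, 287, 0]) stool();
translate([1717, 287, 0]) stool();
translate([504, 405, 778]) ladder();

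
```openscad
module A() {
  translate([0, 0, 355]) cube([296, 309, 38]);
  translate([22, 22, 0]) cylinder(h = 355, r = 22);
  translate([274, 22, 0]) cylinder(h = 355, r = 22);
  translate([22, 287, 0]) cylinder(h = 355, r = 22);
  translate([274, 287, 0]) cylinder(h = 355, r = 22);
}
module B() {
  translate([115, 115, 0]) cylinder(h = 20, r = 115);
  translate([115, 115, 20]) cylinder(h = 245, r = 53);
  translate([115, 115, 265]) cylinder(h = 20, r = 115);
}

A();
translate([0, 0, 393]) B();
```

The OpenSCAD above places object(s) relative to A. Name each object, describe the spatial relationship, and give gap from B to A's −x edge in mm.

The spool's min-x is at 0; the stool's min-x is 0; gap = 0 mm.

A is a stool. B is a spool. The spool is on top of the stool. The gap from the spool to the stool's −x edge is 0 mm.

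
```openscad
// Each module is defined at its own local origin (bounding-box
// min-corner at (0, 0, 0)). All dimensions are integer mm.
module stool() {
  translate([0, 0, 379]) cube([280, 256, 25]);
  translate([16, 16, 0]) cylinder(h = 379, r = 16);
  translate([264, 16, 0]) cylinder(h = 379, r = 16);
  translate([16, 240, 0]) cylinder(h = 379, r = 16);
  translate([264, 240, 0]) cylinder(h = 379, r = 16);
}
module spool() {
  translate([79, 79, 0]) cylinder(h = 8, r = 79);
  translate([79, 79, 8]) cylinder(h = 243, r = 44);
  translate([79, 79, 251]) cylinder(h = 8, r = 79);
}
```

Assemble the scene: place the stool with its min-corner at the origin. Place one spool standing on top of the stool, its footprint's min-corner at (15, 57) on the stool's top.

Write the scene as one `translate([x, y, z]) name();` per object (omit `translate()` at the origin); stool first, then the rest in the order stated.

stool();
translate([15, 57, 404]) spool();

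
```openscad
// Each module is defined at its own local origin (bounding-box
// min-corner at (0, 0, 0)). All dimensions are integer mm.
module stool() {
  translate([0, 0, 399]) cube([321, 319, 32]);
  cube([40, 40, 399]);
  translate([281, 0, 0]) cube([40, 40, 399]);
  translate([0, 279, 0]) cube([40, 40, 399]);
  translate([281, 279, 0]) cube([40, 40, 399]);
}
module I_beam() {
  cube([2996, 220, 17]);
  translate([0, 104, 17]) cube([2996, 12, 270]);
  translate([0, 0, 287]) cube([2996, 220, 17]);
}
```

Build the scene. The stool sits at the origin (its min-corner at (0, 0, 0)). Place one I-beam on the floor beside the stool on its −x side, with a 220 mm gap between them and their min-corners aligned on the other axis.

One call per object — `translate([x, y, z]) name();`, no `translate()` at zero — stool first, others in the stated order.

stool();
translate([-3216, 0, 0]) I_beam();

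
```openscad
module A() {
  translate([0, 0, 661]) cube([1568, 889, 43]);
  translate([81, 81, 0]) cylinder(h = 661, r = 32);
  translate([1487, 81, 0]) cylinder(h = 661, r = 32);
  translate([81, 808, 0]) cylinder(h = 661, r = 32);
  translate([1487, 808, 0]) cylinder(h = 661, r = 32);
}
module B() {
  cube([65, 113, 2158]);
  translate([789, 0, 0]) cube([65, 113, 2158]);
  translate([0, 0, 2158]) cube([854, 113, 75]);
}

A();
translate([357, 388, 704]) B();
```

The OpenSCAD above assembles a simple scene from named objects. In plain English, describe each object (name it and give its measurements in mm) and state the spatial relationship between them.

A is a table: top 1568 mm (x) × 889 mm (y), 43 mm thick, upper face at z = 704 mm, on four round legs of 64 mm diameter, each leg's bounding box inset 49 mm from the nearest pair of top edges, running from z = 0 to the bottom of the top.

B is a rectangular door frame: two vertical jambs of 65×113 mm section, 2158 mm tall, with a clear opening 724 mm wide between their inner faces. A header 75 mm tall and 113 mm deep lies on top of the jambs and spans the full outside width.

The door frame is on top of the table, centred.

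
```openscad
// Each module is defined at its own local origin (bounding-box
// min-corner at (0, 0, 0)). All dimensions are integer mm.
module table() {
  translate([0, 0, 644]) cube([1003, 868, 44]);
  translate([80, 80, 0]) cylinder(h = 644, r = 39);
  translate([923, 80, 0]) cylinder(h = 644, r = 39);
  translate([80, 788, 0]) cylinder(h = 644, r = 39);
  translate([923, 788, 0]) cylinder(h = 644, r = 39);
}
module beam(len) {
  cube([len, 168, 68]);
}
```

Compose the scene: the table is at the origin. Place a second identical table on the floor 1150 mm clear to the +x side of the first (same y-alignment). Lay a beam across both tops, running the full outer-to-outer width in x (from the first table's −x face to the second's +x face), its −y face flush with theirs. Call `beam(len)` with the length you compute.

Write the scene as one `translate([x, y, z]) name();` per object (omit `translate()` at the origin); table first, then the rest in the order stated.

table();
translate([2153, 0, 0]) table();
translate([0, 0, 688]) beam(3156);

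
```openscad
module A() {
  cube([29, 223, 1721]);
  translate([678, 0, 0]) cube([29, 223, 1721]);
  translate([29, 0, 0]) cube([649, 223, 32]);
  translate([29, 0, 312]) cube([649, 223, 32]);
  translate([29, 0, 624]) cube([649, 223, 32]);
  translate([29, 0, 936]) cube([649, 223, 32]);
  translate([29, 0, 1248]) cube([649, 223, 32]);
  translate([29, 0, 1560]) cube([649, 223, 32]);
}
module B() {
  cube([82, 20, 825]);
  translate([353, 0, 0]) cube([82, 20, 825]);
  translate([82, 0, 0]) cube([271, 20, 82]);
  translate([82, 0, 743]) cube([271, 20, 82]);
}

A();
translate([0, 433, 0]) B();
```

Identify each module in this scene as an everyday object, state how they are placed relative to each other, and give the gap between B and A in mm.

The picture frame's nearest face is 210 mm from the bookshelf's +y face.

A is a bookshelf. B is a picture frame. The picture frame is on the floor beside the bookshelf on its +y side. The gap between the picture frame and the bookshelf is 210 mm.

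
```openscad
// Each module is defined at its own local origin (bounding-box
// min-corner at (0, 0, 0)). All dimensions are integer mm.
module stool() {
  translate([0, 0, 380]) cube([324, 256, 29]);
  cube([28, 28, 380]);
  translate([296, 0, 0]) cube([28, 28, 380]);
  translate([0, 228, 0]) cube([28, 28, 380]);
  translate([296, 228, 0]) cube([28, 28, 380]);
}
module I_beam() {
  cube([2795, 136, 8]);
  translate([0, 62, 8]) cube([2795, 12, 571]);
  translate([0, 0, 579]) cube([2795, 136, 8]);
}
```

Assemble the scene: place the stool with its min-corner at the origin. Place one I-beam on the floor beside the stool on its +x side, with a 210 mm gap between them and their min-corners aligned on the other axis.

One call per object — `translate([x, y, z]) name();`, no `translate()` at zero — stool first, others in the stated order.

stool();
translate([534, 0, 0]) I_beam();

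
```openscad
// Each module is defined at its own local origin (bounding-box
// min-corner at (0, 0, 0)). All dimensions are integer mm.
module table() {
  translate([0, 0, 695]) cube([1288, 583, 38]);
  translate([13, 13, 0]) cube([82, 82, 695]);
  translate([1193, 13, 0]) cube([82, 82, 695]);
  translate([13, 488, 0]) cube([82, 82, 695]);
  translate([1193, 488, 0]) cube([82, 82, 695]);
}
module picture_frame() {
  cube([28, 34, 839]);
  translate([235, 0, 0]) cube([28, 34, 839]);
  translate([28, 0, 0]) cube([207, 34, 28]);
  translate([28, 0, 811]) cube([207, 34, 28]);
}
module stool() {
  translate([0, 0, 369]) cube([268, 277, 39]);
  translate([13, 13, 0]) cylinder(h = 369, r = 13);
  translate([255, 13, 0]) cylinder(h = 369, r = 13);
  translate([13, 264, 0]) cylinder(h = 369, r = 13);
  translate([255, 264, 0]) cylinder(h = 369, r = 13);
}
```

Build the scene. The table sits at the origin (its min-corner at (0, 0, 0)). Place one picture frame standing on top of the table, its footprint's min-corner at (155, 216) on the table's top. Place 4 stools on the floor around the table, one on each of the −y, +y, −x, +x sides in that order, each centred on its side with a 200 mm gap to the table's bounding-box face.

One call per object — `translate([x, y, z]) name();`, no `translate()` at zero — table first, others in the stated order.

table();
translate([155, 216, 733]) picture_frame();
translate([510, -477, 0]) stool();
translate([510, 783, 0]) stool();
translate([-468, 153, 0]) stool();
translate([1488, 153, 0]) stool();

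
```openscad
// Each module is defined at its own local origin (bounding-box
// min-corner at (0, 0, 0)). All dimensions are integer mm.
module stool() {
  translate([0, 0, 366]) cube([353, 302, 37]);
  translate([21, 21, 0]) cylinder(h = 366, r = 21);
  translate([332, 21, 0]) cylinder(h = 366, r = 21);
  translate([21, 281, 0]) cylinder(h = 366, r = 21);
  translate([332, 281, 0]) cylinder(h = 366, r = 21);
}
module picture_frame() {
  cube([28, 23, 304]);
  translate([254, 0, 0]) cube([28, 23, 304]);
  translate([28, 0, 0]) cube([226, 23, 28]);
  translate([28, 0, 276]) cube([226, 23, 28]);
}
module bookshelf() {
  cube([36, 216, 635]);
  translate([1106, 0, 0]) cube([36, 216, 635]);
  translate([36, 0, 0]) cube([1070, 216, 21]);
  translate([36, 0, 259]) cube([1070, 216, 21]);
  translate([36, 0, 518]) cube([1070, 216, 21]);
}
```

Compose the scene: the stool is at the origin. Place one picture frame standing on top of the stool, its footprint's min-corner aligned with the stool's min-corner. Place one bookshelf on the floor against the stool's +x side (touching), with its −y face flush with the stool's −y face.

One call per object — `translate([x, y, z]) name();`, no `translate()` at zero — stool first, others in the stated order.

stool();
translate([0, 0, 403]) picture_frame();
translate([353, 0, 0]) bookshelf();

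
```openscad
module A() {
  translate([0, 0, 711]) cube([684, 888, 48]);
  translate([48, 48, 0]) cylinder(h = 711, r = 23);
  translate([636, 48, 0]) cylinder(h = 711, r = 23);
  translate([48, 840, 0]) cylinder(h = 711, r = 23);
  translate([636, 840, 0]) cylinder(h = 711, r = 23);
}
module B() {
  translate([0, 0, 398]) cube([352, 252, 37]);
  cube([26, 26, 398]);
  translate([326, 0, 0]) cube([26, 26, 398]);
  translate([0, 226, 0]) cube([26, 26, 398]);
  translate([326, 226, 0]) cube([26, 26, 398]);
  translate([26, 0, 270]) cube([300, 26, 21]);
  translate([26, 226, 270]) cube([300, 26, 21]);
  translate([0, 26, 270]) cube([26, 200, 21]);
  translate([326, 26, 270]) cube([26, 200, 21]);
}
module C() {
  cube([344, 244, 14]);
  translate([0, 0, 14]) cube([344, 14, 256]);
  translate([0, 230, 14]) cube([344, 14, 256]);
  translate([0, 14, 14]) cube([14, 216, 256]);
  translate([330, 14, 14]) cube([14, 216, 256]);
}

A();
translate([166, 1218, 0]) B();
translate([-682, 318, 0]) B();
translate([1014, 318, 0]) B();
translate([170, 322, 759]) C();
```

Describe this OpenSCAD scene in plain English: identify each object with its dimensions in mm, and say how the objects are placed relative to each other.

A is a table: top 684 mm (x) × 888 mm (y), 48 mm thick, upper face at z = 759 mm, on four round legs of 46 mm diameter, each leg's bounding box inset 25 mm from the nearest pair of top edges, running from z = 0 to the bottom of the top.

B is a four-legged stool. The seat is 352×252 mm, 37 mm thick, top at z = 435 mm. It stands on four square legs, each 26×26 mm in cross-section, from z = 0 to the seat underside, each flush with a corner of the seat. Four stretchers, 26 mm wide and 21 mm tall, connect adjacent legs with their undersides at z = 270 mm, each running between the inner faces of the legs it joins and aligned with the legs' outer faces on the other axis.

C is an open-topped rectangular box: outside dimensions 344×244×270 mm, with a uniform wall and base thickness of 14 mm. The base is a full 344×244 slab on the floor; four walls sit on top of the base. The front and back walls (the −y and +y sides) span the full width; the two side walls fit between them.

Three stools sit around the table at the +y, −x, +x sides. The open box is on top of the table, centred.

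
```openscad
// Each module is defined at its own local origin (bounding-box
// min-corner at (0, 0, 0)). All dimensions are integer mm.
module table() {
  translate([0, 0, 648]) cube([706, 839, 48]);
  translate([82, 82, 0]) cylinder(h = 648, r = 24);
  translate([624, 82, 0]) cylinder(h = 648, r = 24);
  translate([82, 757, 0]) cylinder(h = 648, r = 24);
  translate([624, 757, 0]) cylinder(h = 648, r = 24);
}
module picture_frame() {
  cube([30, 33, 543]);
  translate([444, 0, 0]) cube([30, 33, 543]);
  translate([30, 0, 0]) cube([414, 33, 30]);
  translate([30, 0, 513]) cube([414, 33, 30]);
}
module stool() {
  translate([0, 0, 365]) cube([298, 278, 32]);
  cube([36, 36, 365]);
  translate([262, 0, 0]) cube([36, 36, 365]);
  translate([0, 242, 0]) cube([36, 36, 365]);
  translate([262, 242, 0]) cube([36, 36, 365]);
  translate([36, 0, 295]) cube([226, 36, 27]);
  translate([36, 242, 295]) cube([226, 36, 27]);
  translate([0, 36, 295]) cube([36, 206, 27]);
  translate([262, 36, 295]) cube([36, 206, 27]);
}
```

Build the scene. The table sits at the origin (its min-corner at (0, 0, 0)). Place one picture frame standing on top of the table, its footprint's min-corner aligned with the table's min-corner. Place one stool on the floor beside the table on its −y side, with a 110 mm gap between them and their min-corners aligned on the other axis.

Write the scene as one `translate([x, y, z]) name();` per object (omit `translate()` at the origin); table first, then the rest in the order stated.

table();
translate([0, 0, 696]) picture_frame();
translate([0, -388, 0]) stool();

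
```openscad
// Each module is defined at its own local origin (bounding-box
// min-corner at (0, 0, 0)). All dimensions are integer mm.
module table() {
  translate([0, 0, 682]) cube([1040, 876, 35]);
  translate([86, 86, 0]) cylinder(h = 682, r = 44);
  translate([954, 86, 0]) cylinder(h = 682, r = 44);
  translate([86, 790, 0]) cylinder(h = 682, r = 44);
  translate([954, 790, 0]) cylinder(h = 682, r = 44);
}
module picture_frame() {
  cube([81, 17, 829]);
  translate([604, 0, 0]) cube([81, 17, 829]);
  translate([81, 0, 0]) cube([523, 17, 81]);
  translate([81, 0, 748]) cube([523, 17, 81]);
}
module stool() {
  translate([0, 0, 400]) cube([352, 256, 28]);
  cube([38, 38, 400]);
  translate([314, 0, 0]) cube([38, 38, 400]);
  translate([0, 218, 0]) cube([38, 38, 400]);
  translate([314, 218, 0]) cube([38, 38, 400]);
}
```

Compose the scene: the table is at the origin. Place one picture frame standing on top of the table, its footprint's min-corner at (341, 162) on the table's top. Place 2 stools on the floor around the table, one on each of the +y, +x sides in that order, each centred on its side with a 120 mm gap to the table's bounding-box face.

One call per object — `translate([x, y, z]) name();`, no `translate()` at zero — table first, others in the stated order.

table();
translate([341, 162, 717]) picture_frame();
translate([344, 996, 0]) stool();
translate([1160, 310, 0]) stool();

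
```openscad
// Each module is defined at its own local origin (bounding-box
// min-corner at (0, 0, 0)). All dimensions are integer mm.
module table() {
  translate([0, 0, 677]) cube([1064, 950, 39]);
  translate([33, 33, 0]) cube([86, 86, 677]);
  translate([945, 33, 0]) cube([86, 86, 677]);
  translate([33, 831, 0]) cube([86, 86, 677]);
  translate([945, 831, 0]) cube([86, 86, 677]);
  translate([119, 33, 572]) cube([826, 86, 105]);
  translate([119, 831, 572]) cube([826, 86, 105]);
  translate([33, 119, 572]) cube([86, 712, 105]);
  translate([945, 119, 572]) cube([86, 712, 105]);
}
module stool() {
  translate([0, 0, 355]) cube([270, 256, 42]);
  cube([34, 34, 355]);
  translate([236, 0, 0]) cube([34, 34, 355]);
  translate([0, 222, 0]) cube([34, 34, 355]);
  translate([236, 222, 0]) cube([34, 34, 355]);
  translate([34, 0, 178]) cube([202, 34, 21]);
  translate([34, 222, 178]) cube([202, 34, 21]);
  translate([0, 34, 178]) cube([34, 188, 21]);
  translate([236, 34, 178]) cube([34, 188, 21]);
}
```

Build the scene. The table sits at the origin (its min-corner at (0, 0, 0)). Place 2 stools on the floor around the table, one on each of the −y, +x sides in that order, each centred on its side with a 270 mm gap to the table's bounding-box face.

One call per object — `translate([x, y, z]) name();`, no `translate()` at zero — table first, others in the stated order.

table();
translate([397, -526, 0]) stool();
translate([1334, 347, 0]) stool();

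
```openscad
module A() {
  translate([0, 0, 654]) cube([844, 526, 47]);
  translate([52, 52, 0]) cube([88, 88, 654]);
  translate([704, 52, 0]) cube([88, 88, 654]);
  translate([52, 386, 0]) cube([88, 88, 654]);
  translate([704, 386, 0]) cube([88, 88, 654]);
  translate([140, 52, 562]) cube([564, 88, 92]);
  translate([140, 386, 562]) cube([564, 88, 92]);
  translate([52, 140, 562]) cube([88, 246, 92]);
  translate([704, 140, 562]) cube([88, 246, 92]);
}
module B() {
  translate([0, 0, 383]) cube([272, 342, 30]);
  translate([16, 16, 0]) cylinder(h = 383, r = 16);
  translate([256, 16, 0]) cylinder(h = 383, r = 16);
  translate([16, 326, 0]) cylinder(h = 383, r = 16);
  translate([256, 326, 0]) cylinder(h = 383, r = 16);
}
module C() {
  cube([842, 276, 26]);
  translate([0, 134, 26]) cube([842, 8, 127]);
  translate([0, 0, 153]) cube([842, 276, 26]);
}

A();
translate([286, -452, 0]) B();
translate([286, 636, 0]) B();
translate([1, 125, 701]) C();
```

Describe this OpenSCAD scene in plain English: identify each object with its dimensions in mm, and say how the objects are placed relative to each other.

A is a table: top 844 mm (x) × 526 mm (y), 47 mm thick, upper face at z = 701 mm, on four 88×88 mm square legs, each inset 52 mm from the nearest pair of top edges, running from z = 0 to the bottom of the top. Four apron rails, 88 mm thick and 92 mm tall, run between adjacent legs with their top edges flush with the underside of the top and their outer faces flush with the legs' outer faces.

B is a simple wooden stool: a rectangular seat 272 mm (x) by 342 mm (y), 30 mm thick, top face at z = 413 mm, on four round legs, each 32 mm in diameter. The legs rest on z = 0, each leg's axis is inset half a diameter from the nearest pair of seat edges (so the leg's bounding box is flush with the corner).

C is an I-beam lying along x, 842 mm long. Overall section height 179 mm. Two flanges 276 mm wide (y) and 26 mm thick, one on the floor and one at the top; a web 8 mm thick runs between them, centred on the flange width.

Two stools sit around the table at the −y, +y sides. The I-beam is on top of the table, centred.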